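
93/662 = 93/662 =0.14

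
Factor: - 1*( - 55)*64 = 3520 = 2^6*5^1*11^1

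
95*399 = 37905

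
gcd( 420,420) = 420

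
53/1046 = 53/1046 = 0.05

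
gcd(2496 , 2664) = 24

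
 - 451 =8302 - 8753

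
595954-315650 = 280304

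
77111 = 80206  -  3095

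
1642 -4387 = -2745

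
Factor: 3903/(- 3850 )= -2^(  -  1 ) * 3^1 *5^(-2)*7^ (-1 )*11^(-1)*1301^1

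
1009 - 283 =726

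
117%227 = 117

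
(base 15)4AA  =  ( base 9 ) 1407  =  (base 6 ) 4524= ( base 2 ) 10000100100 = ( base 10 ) 1060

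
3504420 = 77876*45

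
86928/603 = 28976/201 = 144.16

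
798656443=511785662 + 286870781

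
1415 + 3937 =5352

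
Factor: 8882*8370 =2^2*3^3*5^1*31^1*4441^1 = 74342340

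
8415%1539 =720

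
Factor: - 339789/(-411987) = 593/719= 593^1*719^( - 1 ) 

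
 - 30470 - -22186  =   - 8284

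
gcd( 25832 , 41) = 1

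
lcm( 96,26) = 1248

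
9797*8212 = 80452964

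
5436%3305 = 2131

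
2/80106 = 1/40053 = 0.00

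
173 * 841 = 145493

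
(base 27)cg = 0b101010100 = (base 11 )28a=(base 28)C4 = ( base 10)340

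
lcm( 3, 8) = 24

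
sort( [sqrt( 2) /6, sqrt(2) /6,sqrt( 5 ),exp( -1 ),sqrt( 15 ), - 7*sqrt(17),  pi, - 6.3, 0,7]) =[-7*sqrt( 17), - 6.3,0,sqrt( 2 ) /6,sqrt(2 ) /6,exp( - 1), sqrt( 5), pi,sqrt(15), 7 ]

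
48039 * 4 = 192156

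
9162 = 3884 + 5278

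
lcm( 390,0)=0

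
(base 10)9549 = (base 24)GDL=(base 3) 111002200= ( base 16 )254d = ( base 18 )1B89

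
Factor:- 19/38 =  - 2^(-1)=   - 1/2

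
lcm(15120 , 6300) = 75600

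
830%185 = 90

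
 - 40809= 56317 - 97126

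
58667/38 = 1543 + 33/38 = 1543.87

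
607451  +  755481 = 1362932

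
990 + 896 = 1886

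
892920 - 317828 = 575092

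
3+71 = 74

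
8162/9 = 906 + 8/9  =  906.89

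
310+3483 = 3793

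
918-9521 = -8603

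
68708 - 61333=7375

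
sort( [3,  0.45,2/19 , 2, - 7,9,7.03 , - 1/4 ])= [ - 7,- 1/4,2/19,0.45,2,3,7.03,9] 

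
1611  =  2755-1144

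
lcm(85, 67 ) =5695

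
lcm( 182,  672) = 8736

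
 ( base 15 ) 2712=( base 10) 8342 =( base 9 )12388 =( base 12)49b2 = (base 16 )2096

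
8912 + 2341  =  11253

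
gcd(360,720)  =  360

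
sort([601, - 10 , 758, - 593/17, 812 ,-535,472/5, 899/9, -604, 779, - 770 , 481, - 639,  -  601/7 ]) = [-770, - 639, - 604, -535, - 601/7, - 593/17, - 10, 472/5,899/9,481, 601,758 , 779 , 812 ] 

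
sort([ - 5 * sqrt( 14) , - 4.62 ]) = [-5*sqrt(14), - 4.62 ]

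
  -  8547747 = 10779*( - 793 ) 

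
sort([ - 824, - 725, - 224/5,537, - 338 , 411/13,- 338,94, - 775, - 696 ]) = [ - 824, - 775, - 725,-696 , - 338,-338, - 224/5,  411/13, 94,537] 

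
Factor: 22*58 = 1276= 2^2*11^1 * 29^1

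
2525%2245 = 280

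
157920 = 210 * 752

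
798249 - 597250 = 200999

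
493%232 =29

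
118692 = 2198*54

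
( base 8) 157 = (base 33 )3c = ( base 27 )43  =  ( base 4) 1233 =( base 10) 111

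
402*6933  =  2787066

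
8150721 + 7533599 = 15684320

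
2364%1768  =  596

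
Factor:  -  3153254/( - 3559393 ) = 2^1*13^1*23^1*5273^1*3559393^( - 1 )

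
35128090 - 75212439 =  -40084349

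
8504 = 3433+5071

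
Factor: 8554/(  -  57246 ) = -3^(-1)*13^1*29^( - 1) = - 13/87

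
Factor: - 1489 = -1489^1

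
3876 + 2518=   6394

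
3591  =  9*399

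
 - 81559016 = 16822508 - 98381524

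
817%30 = 7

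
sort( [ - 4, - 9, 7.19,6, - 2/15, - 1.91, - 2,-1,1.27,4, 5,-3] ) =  [ - 9, - 4, -3, - 2,  -  1.91, - 1, - 2/15, 1.27,4, 5,6,7.19] 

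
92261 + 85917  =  178178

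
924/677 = 924/677= 1.36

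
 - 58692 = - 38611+-20081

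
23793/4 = 5948+1/4=   5948.25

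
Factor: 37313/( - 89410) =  - 2^( -1)*5^ ( - 1 )*8941^( - 1)*37313^1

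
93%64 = 29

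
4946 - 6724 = - 1778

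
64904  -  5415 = 59489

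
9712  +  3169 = 12881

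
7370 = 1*7370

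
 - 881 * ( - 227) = 199987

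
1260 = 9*140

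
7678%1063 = 237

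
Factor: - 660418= - 2^1*11^2*2729^1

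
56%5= 1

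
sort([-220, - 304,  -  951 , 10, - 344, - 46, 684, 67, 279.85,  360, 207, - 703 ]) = [ - 951 ,  -  703,-344, - 304, - 220, - 46 , 10, 67 , 207, 279.85, 360, 684]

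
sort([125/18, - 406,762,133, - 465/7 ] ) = [ - 406,  -  465/7,125/18,133,762] 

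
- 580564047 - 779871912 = -1360435959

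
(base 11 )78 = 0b1010101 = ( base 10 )85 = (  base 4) 1111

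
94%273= 94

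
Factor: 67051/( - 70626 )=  - 2^ (  -  1)*3^(- 1) * 19^1*79^( - 1)*149^( - 1 )*3529^1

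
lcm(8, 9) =72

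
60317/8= 60317/8 = 7539.62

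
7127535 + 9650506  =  16778041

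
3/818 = 3/818= 0.00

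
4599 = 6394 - 1795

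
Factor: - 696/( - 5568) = 1/8  =  2^( - 3 )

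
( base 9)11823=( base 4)1330113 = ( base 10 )7959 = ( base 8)17427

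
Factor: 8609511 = 3^1 * 2869837^1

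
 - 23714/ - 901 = 26 + 288/901= 26.32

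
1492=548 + 944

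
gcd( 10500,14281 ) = 1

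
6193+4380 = 10573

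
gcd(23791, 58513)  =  643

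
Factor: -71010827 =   -  683^1*103969^1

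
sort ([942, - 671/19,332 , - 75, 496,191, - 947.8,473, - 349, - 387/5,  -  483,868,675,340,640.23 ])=[ - 947.8,-483, - 349, - 387/5, - 75, - 671/19, 191,332,340,473,496,640.23,675,  868,942]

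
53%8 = 5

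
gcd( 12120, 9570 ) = 30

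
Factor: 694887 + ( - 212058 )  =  482829  =  3^1*227^1*709^1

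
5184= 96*54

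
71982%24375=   23232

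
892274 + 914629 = 1806903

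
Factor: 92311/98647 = 23^( - 1)*4289^( - 1)*92311^1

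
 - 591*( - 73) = 43143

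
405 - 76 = 329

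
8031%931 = 583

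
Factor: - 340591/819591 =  - 3^(-1 )*229^( - 1)*1193^( - 1 )*340591^1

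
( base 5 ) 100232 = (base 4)301320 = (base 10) 3192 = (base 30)3gc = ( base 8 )6170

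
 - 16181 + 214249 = 198068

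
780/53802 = 130/8967 =0.01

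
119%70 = 49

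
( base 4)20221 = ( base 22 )133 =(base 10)553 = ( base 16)229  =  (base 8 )1051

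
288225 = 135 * 2135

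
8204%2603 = 395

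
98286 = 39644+58642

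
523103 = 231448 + 291655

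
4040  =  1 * 4040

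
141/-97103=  - 1 +96962/97103 = - 0.00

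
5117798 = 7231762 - 2113964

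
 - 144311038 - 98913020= -243224058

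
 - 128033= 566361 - 694394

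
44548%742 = 28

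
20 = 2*10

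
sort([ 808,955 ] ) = [ 808, 955 ] 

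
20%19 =1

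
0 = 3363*0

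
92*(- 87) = -8004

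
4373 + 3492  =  7865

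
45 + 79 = 124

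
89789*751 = 67431539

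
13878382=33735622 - 19857240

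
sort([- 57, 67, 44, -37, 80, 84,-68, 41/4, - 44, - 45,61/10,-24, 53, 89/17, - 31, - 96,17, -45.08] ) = [-96, - 68 , - 57 , - 45.08, -45,-44, - 37, - 31 , - 24, 89/17,61/10,41/4 , 17,44, 53,67 , 80, 84 ]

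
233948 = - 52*( - 4499)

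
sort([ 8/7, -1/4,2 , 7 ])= [ - 1/4,  8/7,2, 7]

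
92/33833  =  4/1471 = 0.00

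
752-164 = 588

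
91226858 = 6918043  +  84308815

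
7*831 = 5817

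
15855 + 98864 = 114719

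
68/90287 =4/5311 = 0.00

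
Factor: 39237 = 3^1* 11^1 *29^1*41^1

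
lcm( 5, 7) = 35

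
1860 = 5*372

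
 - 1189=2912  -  4101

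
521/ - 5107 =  -1 + 4586/5107 = -0.10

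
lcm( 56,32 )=224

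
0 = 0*9461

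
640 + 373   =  1013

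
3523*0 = 0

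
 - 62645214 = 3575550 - 66220764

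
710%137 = 25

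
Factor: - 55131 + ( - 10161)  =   - 65292 = - 2^2  *  3^1*5441^1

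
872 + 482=1354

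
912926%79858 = 34488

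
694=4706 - 4012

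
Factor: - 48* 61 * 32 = - 2^9*3^1*61^1 =- 93696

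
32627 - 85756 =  - 53129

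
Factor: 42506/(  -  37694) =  - 53/47 = -  47^( - 1 )*53^1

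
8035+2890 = 10925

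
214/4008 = 107/2004 = 0.05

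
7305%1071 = 879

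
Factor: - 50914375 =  - 5^4*81463^1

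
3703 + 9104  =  12807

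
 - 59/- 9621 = 59/9621 = 0.01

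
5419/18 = 5419/18 = 301.06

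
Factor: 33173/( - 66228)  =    -  2^( - 2 )* 3^(-1)*7^2*677^1*5519^ (- 1)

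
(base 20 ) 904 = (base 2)111000010100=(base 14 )1456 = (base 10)3604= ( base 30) 404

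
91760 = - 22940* ( - 4)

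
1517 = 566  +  951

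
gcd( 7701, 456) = 3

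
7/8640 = 7/8640 = 0.00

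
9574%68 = 54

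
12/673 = 12/673 = 0.02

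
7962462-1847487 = 6114975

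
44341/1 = 44341  =  44341.00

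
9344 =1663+7681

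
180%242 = 180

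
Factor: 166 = 2^1 *83^1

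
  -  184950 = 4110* ( - 45) 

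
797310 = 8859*90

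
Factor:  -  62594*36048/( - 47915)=2^5 * 3^1*5^(-1 )*17^1*37^(  -  2)*263^1*  751^1 =322341216/6845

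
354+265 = 619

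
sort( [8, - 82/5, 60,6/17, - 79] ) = [ - 79, - 82/5, 6/17, 8, 60 ] 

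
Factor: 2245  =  5^1*449^1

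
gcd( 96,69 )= 3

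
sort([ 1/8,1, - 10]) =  [ - 10, 1/8,1]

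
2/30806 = 1/15403 = 0.00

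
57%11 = 2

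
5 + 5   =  10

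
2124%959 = 206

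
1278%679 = 599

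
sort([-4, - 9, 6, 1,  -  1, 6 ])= [ - 9, -4, - 1,1,6,6 ]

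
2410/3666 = 1205/1833 = 0.66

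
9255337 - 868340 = 8386997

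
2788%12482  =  2788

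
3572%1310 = 952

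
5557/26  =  5557/26 = 213.73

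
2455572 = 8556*287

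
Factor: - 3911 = -3911^1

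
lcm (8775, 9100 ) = 245700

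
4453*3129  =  13933437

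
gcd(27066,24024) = 78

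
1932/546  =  3 + 7/13 =3.54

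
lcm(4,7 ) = 28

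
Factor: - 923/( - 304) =2^( - 4)*13^1*19^( - 1 ) * 71^1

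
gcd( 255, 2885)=5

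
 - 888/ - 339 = 296/113 = 2.62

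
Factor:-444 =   -  2^2 * 3^1*37^1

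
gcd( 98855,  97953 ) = 1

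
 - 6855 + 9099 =2244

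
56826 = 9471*6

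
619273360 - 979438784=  - 360165424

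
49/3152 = 49/3152 = 0.02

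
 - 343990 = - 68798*5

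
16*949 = 15184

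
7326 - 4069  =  3257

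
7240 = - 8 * ( - 905 ) 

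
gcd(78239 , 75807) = 1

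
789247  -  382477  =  406770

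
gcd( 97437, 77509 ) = 1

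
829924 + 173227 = 1003151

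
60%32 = 28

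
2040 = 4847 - 2807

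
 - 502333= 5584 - 507917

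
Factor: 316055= 5^1* 63211^1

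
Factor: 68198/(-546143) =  - 2^1*61^1* 977^( - 1)=-122/977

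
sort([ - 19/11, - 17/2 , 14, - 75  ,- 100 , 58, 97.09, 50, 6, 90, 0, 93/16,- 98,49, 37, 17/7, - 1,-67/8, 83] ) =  [-100, - 98, - 75, - 17/2, - 67/8,- 19/11,-1,  0, 17/7 , 93/16, 6, 14, 37,49,50, 58, 83, 90, 97.09] 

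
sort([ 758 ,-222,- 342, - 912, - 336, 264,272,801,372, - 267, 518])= [ - 912, - 342, - 336 , - 267, - 222, 264,272,  372, 518,758,801]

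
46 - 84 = -38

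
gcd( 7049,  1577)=19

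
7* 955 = 6685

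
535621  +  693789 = 1229410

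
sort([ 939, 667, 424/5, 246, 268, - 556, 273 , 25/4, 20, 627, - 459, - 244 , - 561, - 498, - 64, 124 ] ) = [ - 561, - 556, - 498, - 459, - 244, - 64, 25/4,  20, 424/5,124, 246,268, 273, 627,667, 939]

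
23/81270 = 23/81270  =  0.00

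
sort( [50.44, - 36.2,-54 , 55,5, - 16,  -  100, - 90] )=[  -  100, - 90, - 54, - 36.2, - 16, 5  ,  50.44, 55 ]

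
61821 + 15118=76939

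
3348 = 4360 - 1012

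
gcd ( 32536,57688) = 8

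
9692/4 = 2423=2423.00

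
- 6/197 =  - 1 + 191/197 = -0.03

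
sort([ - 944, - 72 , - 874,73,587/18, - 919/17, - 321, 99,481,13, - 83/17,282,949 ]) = [  -  944, - 874, -321, - 72, - 919/17, -83/17,13, 587/18, 73, 99,282, 481,  949 ]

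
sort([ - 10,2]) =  [-10,2]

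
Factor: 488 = 2^3 * 61^1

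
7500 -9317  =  -1817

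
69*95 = 6555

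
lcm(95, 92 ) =8740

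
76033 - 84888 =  - 8855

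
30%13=4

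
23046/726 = 3841/121=31.74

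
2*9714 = 19428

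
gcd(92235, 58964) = 1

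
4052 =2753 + 1299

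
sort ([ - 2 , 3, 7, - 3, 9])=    [ - 3, - 2,3, 7, 9 ] 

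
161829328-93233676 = 68595652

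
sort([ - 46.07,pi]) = [ - 46.07,pi]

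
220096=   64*3439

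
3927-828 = 3099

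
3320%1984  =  1336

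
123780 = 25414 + 98366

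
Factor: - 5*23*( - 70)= 2^1 *5^2 * 7^1*23^1 = 8050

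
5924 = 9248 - 3324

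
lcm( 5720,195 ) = 17160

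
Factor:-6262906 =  - 2^1*13^1*240881^1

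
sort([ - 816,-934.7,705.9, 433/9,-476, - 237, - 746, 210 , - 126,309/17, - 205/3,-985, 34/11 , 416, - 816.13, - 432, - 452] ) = [ -985, - 934.7, - 816.13, - 816 , - 746, - 476, - 452,-432, - 237, - 126, - 205/3,34/11,309/17,433/9,210, 416,705.9]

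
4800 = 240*20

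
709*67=47503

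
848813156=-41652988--890466144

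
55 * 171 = 9405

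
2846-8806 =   -  5960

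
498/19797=166/6599 = 0.03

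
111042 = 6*18507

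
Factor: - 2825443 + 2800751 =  - 24692 = - 2^2 * 6173^1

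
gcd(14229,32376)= 3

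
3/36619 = 3/36619 = 0.00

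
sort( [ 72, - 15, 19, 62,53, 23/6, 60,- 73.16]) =[ - 73.16,  -  15, 23/6, 19, 53, 60, 62 , 72 ]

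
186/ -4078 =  - 93/2039= -0.05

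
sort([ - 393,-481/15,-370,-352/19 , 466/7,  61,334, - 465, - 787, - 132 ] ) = [  -  787, - 465, - 393, - 370, - 132, - 481/15, -352/19, 61,466/7, 334 ] 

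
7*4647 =32529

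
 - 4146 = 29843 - 33989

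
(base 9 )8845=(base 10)6521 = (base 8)14571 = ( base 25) AAL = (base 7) 25004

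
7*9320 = 65240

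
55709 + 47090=102799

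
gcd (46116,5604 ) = 12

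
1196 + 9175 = 10371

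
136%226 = 136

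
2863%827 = 382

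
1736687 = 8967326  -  7230639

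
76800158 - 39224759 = 37575399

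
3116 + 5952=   9068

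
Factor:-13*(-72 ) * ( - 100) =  - 93600 = -2^5*3^2*5^2*13^1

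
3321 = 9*369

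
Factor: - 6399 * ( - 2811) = 3^5 * 79^1*937^1 = 17987589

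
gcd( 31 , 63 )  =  1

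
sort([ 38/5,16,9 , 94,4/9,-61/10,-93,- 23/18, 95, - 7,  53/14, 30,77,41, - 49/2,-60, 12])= [ - 93, - 60,-49/2,-7, - 61/10, - 23/18,4/9,53/14,38/5,9, 12, 16,30,41,77,94,95 ]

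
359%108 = 35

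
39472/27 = 1461 + 25/27 = 1461.93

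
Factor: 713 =23^1*31^1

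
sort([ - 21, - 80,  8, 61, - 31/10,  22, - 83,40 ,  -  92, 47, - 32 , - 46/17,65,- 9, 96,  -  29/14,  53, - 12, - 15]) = [ -92, - 83, - 80,-32, - 21, - 15, - 12, - 9, - 31/10,-46/17, - 29/14,8, 22, 40,47,53 , 61, 65, 96] 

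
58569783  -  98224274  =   - 39654491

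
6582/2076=3 + 59/346 = 3.17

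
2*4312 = 8624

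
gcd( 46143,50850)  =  9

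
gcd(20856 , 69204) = 948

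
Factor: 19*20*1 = 380 = 2^2*5^1*19^1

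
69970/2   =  34985 = 34985.00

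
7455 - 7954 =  - 499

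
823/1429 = 823/1429 = 0.58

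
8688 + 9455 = 18143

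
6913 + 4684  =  11597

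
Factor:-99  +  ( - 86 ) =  - 185 = - 5^1*37^1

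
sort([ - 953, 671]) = [ - 953,671]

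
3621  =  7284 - 3663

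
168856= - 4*( - 42214) 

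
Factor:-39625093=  - 223^1 * 177691^1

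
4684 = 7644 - 2960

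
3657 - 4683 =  - 1026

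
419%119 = 62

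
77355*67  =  5182785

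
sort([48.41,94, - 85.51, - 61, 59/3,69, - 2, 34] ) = [ - 85.51, - 61, - 2, 59/3, 34,  48.41,69, 94]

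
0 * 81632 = 0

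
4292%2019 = 254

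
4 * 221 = 884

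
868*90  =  78120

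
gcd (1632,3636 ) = 12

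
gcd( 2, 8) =2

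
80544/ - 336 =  - 1678/7=- 239.71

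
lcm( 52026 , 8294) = 572286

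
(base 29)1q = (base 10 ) 55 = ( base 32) 1N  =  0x37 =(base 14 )3d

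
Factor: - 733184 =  - 2^12*179^1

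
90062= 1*90062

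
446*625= 278750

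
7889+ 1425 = 9314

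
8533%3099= 2335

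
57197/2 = 28598+1/2 = 28598.50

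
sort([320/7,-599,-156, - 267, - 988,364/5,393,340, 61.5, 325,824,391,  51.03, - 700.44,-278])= [  -  988, - 700.44, - 599, -278, - 267, - 156,320/7,51.03,61.5, 364/5, 325, 340,391,393,824 ]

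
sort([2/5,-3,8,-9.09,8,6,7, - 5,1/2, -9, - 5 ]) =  [-9.09, - 9,-5,-5,-3,2/5,1/2,6,7, 8,  8]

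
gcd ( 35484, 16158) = 6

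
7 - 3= 4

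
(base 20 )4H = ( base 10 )97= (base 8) 141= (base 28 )3d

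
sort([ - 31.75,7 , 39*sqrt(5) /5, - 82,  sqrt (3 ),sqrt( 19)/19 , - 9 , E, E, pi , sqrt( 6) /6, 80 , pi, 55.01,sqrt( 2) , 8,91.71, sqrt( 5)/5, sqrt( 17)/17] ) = [ - 82, - 31.75 ,- 9,sqrt( 19 )/19, sqrt(17) /17, sqrt( 6)/6, sqrt( 5)/5,  sqrt(2) , sqrt(3),E,  E,pi, pi, 7 , 8,39* sqrt( 5 ) /5,  55.01, 80,91.71]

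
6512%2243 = 2026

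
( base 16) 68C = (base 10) 1676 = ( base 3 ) 2022002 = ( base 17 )5da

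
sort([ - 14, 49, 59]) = [ - 14, 49,59 ] 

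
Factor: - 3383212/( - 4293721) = 2^2 * 7^1*120829^1 * 4293721^( - 1 )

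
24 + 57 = 81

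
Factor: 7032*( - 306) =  -2151792 = - 2^4 * 3^3*17^1*293^1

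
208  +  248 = 456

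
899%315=269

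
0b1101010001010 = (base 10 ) 6794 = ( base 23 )cj9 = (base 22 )e0i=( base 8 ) 15212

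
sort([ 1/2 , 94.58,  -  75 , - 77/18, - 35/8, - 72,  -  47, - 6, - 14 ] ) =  [ - 75, - 72, - 47, -14,- 6, - 35/8,-77/18, 1/2, 94.58 ]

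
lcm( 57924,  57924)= 57924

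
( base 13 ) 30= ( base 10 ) 39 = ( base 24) 1F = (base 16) 27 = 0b100111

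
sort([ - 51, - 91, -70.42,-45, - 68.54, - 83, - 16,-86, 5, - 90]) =[ - 91, - 90, - 86, - 83, - 70.42, - 68.54, - 51, - 45, - 16,5 ]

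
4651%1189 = 1084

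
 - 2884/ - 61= 2884/61 = 47.28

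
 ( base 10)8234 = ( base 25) D49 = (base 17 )1b86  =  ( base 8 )20052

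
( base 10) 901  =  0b1110000101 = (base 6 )4101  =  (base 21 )20j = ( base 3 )1020101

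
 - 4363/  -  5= 4363/5 =872.60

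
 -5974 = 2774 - 8748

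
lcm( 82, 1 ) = 82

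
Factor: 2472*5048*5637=2^6*3^2  *  103^1*631^1*1879^1 = 70342183872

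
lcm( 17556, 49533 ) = 1386924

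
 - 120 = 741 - 861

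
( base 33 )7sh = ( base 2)10000101110100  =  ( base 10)8564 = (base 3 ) 102202012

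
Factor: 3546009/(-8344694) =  - 2^ (  -  1) * 3^2*47^1 * 83^1 * 101^1 * 839^(- 1 )* 4973^( - 1 ) 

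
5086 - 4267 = 819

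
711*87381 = 62127891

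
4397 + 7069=11466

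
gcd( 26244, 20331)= 81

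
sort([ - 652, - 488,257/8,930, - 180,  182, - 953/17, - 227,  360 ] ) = [-652, - 488,-227, - 180, - 953/17, 257/8, 182, 360,930] 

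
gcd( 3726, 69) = 69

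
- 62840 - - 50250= -12590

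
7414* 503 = 3729242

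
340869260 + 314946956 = 655816216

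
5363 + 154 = 5517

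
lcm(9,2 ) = 18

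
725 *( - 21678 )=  - 15716550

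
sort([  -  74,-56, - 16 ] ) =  [ - 74, - 56, -16 ]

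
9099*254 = 2311146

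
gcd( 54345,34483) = 1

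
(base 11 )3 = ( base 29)3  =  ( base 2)11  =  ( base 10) 3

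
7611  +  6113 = 13724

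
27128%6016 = 3064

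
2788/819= 2788/819 = 3.40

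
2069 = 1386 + 683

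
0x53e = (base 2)10100111110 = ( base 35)13c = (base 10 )1342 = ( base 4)110332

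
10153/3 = 10153/3 = 3384.33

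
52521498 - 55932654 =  - 3411156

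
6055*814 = 4928770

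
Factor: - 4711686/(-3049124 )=2^( - 1 )*3^1 * 7^1*13^( - 1 ) * 17^1* 191^( - 1)*307^( - 1)*6599^1 = 2355843/1524562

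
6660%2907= 846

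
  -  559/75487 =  - 1 + 74928/75487 = -0.01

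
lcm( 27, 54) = 54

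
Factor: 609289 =609289^1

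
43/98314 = 43/98314   =  0.00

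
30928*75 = 2319600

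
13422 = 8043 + 5379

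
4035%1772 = 491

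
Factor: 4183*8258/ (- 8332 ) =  - 2^( - 1 )* 47^1 * 89^1*2083^ (-1)*4129^1 = -17271607/4166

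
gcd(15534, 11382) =6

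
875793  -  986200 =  - 110407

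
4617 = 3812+805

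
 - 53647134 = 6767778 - 60414912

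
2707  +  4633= 7340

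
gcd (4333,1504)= 1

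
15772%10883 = 4889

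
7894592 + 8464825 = 16359417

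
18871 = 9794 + 9077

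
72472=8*9059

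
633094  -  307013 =326081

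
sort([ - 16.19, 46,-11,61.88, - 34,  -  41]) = [ - 41, - 34, - 16.19, - 11,46, 61.88]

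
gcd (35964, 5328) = 1332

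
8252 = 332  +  7920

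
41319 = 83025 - 41706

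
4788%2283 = 222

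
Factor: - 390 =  - 2^1*3^1*5^1*13^1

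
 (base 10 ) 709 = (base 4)23011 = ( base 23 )17J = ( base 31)MR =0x2c5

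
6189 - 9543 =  - 3354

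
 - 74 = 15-89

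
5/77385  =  1/15477  =  0.00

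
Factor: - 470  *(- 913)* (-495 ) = - 2^1 *3^2*5^2*11^2*47^1 * 83^1=- 212409450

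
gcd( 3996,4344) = 12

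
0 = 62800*0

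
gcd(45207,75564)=9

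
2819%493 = 354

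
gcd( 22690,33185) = 5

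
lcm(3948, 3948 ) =3948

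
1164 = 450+714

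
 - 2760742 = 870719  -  3631461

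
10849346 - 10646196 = 203150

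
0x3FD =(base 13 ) 607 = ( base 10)1021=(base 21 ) 26D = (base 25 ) 1FL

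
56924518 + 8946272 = 65870790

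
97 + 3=100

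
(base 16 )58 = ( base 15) 5D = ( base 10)88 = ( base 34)2K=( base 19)4c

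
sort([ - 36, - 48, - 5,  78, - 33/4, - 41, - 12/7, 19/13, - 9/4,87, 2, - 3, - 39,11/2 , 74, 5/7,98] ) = [ - 48, - 41, - 39, - 36, - 33/4,  -  5 , - 3, - 9/4, - 12/7,5/7,19/13,2,11/2,74,  78,87,98]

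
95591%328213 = 95591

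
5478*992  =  5434176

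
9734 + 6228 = 15962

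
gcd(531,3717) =531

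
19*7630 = 144970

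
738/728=1 + 5/364 = 1.01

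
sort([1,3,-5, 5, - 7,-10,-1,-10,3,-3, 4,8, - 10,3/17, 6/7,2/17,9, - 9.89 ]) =[ - 10, - 10, - 10,  -  9.89, - 7, - 5,-3, - 1,2/17 , 3/17  ,  6/7,1,3,3 , 4, 5,8, 9]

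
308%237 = 71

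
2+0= 2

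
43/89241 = 43/89241 = 0.00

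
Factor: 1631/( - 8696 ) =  - 2^( - 3 )*7^1*233^1*1087^ ( - 1 )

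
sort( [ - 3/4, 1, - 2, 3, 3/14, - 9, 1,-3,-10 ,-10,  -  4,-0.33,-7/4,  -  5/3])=[ - 10, - 10 , - 9, - 4,- 3,  -  2,-7/4,-5/3, - 3/4 ,-0.33, 3/14,1,1, 3 ]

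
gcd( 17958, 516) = 6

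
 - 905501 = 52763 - 958264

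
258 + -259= - 1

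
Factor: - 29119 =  - 37^1*787^1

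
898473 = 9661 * 93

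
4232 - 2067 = 2165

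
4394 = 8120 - 3726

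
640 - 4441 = -3801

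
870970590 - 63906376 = 807064214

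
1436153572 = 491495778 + 944657794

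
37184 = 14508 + 22676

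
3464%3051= 413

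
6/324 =1/54=0.02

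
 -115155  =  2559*(  -  45) 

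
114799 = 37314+77485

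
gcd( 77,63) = 7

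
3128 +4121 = 7249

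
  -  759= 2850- 3609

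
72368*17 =1230256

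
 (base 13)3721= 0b1111001111001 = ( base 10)7801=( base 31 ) 83K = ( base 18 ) 1617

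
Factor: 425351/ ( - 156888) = -2^( - 3)*3^ (  -  2)*31^1*2179^(-1 )*13721^1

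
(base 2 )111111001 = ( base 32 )FP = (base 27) ij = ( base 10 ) 505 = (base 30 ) GP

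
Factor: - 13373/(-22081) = 43^1*71^( - 1 )= 43/71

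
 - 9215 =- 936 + - 8279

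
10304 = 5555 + 4749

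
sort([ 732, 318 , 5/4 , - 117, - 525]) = [ - 525, - 117, 5/4,318, 732]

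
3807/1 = 3807 = 3807.00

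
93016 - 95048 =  - 2032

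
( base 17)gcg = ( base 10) 4844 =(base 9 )6572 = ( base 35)3xe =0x12EC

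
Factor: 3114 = 2^1*3^2*173^1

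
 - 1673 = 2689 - 4362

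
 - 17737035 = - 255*69557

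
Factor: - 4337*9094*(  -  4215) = 166242457770 = 2^1*3^1 *5^1 *281^1*4337^1* 4547^1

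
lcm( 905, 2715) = 2715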